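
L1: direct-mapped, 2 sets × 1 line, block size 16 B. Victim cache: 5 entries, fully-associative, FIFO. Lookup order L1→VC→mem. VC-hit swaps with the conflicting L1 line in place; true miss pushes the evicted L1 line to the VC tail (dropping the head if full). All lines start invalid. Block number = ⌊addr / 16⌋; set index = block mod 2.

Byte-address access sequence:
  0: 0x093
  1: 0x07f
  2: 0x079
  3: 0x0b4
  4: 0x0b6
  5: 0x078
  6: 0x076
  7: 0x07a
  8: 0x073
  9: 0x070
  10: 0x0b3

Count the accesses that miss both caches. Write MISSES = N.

MISSES = 3

  [0] addr=0x93 blk=9 s=1: MISS | VC []
  [1] addr=0x7f blk=7 s=1: MISS | VC [9]
  [2] addr=0x79 blk=7 s=1: L1-HIT | VC [9]
  [3] addr=0xb4 blk=11 s=1: MISS | VC [9, 7]
  [4] addr=0xb6 blk=11 s=1: L1-HIT | VC [9, 7]
  [5] addr=0x78 blk=7 s=1: VC-HIT | VC [9, 11]
  [6] addr=0x76 blk=7 s=1: L1-HIT | VC [9, 11]
  [7] addr=0x7a blk=7 s=1: L1-HIT | VC [9, 11]
  [8] addr=0x73 blk=7 s=1: L1-HIT | VC [9, 11]
  [9] addr=0x70 blk=7 s=1: L1-HIT | VC [9, 11]
  [10] addr=0xb3 blk=11 s=1: VC-HIT | VC [9, 7]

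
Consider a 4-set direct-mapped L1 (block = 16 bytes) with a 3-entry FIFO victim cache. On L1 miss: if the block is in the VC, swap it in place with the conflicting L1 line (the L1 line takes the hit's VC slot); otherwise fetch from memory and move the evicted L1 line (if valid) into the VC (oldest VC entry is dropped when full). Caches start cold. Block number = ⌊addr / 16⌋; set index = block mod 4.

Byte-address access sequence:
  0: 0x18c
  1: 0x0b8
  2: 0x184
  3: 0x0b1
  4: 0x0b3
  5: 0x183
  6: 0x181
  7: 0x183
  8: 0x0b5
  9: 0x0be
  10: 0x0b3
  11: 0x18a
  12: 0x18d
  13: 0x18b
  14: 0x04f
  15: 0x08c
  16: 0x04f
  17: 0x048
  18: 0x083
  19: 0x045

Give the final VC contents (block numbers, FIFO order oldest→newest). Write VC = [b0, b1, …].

#0 0x18c→b24/s0 MISS; vc=[]
#1 0xb8→b11/s3 MISS; vc=[]
#2 0x184→b24/s0 L1-HIT; vc=[]
#3 0xb1→b11/s3 L1-HIT; vc=[]
#4 0xb3→b11/s3 L1-HIT; vc=[]
#5 0x183→b24/s0 L1-HIT; vc=[]
#6 0x181→b24/s0 L1-HIT; vc=[]
#7 0x183→b24/s0 L1-HIT; vc=[]
#8 0xb5→b11/s3 L1-HIT; vc=[]
#9 0xbe→b11/s3 L1-HIT; vc=[]
#10 0xb3→b11/s3 L1-HIT; vc=[]
#11 0x18a→b24/s0 L1-HIT; vc=[]
#12 0x18d→b24/s0 L1-HIT; vc=[]
#13 0x18b→b24/s0 L1-HIT; vc=[]
#14 0x4f→b4/s0 MISS; vc=[24]
#15 0x8c→b8/s0 MISS; vc=[24,4]
#16 0x4f→b4/s0 VC-HIT; vc=[24,8]
#17 0x48→b4/s0 L1-HIT; vc=[24,8]
#18 0x83→b8/s0 VC-HIT; vc=[24,4]
#19 0x45→b4/s0 VC-HIT; vc=[24,8]

VC = [24, 8]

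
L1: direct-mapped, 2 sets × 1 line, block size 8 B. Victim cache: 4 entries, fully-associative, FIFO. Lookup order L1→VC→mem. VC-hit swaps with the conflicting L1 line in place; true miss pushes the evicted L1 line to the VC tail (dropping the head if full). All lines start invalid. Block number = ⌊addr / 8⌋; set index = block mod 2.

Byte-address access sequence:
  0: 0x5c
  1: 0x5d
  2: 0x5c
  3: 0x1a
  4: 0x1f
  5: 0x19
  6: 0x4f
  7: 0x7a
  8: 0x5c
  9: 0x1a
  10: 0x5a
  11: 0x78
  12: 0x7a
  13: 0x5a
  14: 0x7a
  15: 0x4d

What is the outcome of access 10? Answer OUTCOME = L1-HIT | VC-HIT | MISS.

#0 0x5c→b11/s1 MISS; vc=[]
#1 0x5d→b11/s1 L1-HIT; vc=[]
#2 0x5c→b11/s1 L1-HIT; vc=[]
#3 0x1a→b3/s1 MISS; vc=[11]
#4 0x1f→b3/s1 L1-HIT; vc=[11]
#5 0x19→b3/s1 L1-HIT; vc=[11]
#6 0x4f→b9/s1 MISS; vc=[11,3]
#7 0x7a→b15/s1 MISS; vc=[11,3,9]
#8 0x5c→b11/s1 VC-HIT; vc=[15,3,9]
#9 0x1a→b3/s1 VC-HIT; vc=[15,11,9]
#10 0x5a→b11/s1 VC-HIT; vc=[15,3,9]
#11 0x78→b15/s1 VC-HIT; vc=[11,3,9]
#12 0x7a→b15/s1 L1-HIT; vc=[11,3,9]
#13 0x5a→b11/s1 VC-HIT; vc=[15,3,9]
#14 0x7a→b15/s1 VC-HIT; vc=[11,3,9]
#15 0x4d→b9/s1 VC-HIT; vc=[11,3,15]

OUTCOME = VC-HIT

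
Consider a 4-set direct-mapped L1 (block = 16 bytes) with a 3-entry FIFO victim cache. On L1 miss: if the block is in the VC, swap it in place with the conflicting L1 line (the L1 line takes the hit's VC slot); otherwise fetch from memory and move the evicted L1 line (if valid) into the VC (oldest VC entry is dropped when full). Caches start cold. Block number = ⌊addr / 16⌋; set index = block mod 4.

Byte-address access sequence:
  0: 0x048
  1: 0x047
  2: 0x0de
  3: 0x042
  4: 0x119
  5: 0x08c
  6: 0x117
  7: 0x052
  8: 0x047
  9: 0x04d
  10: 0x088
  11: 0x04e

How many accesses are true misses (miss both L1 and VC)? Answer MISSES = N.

MISSES = 5

#0 0x48→b4/s0 MISS; vc=[]
#1 0x47→b4/s0 L1-HIT; vc=[]
#2 0xde→b13/s1 MISS; vc=[]
#3 0x42→b4/s0 L1-HIT; vc=[]
#4 0x119→b17/s1 MISS; vc=[13]
#5 0x8c→b8/s0 MISS; vc=[13,4]
#6 0x117→b17/s1 L1-HIT; vc=[13,4]
#7 0x52→b5/s1 MISS; vc=[13,4,17]
#8 0x47→b4/s0 VC-HIT; vc=[13,8,17]
#9 0x4d→b4/s0 L1-HIT; vc=[13,8,17]
#10 0x88→b8/s0 VC-HIT; vc=[13,4,17]
#11 0x4e→b4/s0 VC-HIT; vc=[13,8,17]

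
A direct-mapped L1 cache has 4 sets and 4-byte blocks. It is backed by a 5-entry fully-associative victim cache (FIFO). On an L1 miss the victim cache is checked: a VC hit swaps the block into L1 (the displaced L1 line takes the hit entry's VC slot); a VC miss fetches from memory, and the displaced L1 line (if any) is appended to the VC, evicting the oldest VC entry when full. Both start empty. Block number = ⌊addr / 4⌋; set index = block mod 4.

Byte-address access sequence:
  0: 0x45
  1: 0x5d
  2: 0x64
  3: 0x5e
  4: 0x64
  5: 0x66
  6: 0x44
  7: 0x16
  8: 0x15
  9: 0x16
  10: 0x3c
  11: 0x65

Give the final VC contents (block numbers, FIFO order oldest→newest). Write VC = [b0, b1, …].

0: 0x45 (blk 17, set 1) → MISS  vc=[]
1: 0x5d (blk 23, set 3) → MISS  vc=[]
2: 0x64 (blk 25, set 1) → MISS  vc=[17]
3: 0x5e (blk 23, set 3) → L1-HIT  vc=[17]
4: 0x64 (blk 25, set 1) → L1-HIT  vc=[17]
5: 0x66 (blk 25, set 1) → L1-HIT  vc=[17]
6: 0x44 (blk 17, set 1) → VC-HIT  vc=[25]
7: 0x16 (blk 5, set 1) → MISS  vc=[25, 17]
8: 0x15 (blk 5, set 1) → L1-HIT  vc=[25, 17]
9: 0x16 (blk 5, set 1) → L1-HIT  vc=[25, 17]
10: 0x3c (blk 15, set 3) → MISS  vc=[25, 17, 23]
11: 0x65 (blk 25, set 1) → VC-HIT  vc=[5, 17, 23]

VC = [5, 17, 23]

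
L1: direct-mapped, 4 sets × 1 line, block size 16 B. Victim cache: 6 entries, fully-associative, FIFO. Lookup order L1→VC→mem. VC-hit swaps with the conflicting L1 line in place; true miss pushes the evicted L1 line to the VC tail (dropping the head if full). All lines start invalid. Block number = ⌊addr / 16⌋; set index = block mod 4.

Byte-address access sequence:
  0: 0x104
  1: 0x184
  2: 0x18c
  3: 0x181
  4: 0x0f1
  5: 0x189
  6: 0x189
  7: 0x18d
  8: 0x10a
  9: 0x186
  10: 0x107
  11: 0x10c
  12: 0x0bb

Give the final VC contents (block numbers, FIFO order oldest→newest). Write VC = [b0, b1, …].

0: 0x104 (blk 16, set 0) → MISS  vc=[]
1: 0x184 (blk 24, set 0) → MISS  vc=[16]
2: 0x18c (blk 24, set 0) → L1-HIT  vc=[16]
3: 0x181 (blk 24, set 0) → L1-HIT  vc=[16]
4: 0xf1 (blk 15, set 3) → MISS  vc=[16]
5: 0x189 (blk 24, set 0) → L1-HIT  vc=[16]
6: 0x189 (blk 24, set 0) → L1-HIT  vc=[16]
7: 0x18d (blk 24, set 0) → L1-HIT  vc=[16]
8: 0x10a (blk 16, set 0) → VC-HIT  vc=[24]
9: 0x186 (blk 24, set 0) → VC-HIT  vc=[16]
10: 0x107 (blk 16, set 0) → VC-HIT  vc=[24]
11: 0x10c (blk 16, set 0) → L1-HIT  vc=[24]
12: 0xbb (blk 11, set 3) → MISS  vc=[24, 15]

VC = [24, 15]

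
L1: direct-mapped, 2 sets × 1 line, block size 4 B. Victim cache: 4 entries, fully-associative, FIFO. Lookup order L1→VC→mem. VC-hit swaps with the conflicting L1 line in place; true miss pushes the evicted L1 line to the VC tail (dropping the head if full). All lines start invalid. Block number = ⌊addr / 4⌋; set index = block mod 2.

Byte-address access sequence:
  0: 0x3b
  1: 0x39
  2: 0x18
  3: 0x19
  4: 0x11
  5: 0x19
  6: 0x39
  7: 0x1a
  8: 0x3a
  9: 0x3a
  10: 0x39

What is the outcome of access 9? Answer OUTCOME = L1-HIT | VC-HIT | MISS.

OUTCOME = L1-HIT

0: 0x3b (blk 14, set 0) → MISS  vc=[]
1: 0x39 (blk 14, set 0) → L1-HIT  vc=[]
2: 0x18 (blk 6, set 0) → MISS  vc=[14]
3: 0x19 (blk 6, set 0) → L1-HIT  vc=[14]
4: 0x11 (blk 4, set 0) → MISS  vc=[14, 6]
5: 0x19 (blk 6, set 0) → VC-HIT  vc=[14, 4]
6: 0x39 (blk 14, set 0) → VC-HIT  vc=[6, 4]
7: 0x1a (blk 6, set 0) → VC-HIT  vc=[14, 4]
8: 0x3a (blk 14, set 0) → VC-HIT  vc=[6, 4]
9: 0x3a (blk 14, set 0) → L1-HIT  vc=[6, 4]
10: 0x39 (blk 14, set 0) → L1-HIT  vc=[6, 4]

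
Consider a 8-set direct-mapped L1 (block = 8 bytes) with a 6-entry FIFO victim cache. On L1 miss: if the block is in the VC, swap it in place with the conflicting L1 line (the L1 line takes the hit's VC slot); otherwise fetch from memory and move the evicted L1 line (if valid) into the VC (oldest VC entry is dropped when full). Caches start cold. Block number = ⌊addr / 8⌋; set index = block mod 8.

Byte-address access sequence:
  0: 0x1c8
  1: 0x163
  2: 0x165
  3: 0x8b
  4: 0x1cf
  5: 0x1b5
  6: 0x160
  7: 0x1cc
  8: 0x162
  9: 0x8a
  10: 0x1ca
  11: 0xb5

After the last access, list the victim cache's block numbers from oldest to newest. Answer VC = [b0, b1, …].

VC = [17, 54]

#0 0x1c8→b57/s1 MISS; vc=[]
#1 0x163→b44/s4 MISS; vc=[]
#2 0x165→b44/s4 L1-HIT; vc=[]
#3 0x8b→b17/s1 MISS; vc=[57]
#4 0x1cf→b57/s1 VC-HIT; vc=[17]
#5 0x1b5→b54/s6 MISS; vc=[17]
#6 0x160→b44/s4 L1-HIT; vc=[17]
#7 0x1cc→b57/s1 L1-HIT; vc=[17]
#8 0x162→b44/s4 L1-HIT; vc=[17]
#9 0x8a→b17/s1 VC-HIT; vc=[57]
#10 0x1ca→b57/s1 VC-HIT; vc=[17]
#11 0xb5→b22/s6 MISS; vc=[17,54]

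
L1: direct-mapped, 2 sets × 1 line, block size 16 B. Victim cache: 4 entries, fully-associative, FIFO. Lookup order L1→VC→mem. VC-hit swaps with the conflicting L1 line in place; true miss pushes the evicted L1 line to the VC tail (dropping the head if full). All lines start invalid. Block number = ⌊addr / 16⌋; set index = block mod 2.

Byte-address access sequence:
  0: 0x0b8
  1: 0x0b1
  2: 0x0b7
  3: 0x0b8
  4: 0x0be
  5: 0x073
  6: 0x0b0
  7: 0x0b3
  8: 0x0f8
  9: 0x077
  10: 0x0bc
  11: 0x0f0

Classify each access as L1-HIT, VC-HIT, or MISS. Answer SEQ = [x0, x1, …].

0: 0xb8 (blk 11, set 1) → MISS  vc=[]
1: 0xb1 (blk 11, set 1) → L1-HIT  vc=[]
2: 0xb7 (blk 11, set 1) → L1-HIT  vc=[]
3: 0xb8 (blk 11, set 1) → L1-HIT  vc=[]
4: 0xbe (blk 11, set 1) → L1-HIT  vc=[]
5: 0x73 (blk 7, set 1) → MISS  vc=[11]
6: 0xb0 (blk 11, set 1) → VC-HIT  vc=[7]
7: 0xb3 (blk 11, set 1) → L1-HIT  vc=[7]
8: 0xf8 (blk 15, set 1) → MISS  vc=[7, 11]
9: 0x77 (blk 7, set 1) → VC-HIT  vc=[15, 11]
10: 0xbc (blk 11, set 1) → VC-HIT  vc=[15, 7]
11: 0xf0 (blk 15, set 1) → VC-HIT  vc=[11, 7]

SEQ = [MISS, L1-HIT, L1-HIT, L1-HIT, L1-HIT, MISS, VC-HIT, L1-HIT, MISS, VC-HIT, VC-HIT, VC-HIT]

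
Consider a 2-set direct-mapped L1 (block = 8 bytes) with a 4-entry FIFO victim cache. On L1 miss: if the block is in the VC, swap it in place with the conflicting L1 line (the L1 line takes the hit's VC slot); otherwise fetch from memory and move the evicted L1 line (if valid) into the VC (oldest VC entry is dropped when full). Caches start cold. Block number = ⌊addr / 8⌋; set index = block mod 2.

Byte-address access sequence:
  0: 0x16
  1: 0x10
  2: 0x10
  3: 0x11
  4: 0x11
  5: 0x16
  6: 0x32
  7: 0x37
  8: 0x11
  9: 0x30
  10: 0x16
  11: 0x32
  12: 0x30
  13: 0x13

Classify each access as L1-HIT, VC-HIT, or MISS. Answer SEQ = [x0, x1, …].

  [0] addr=0x16 blk=2 s=0: MISS | VC []
  [1] addr=0x10 blk=2 s=0: L1-HIT | VC []
  [2] addr=0x10 blk=2 s=0: L1-HIT | VC []
  [3] addr=0x11 blk=2 s=0: L1-HIT | VC []
  [4] addr=0x11 blk=2 s=0: L1-HIT | VC []
  [5] addr=0x16 blk=2 s=0: L1-HIT | VC []
  [6] addr=0x32 blk=6 s=0: MISS | VC [2]
  [7] addr=0x37 blk=6 s=0: L1-HIT | VC [2]
  [8] addr=0x11 blk=2 s=0: VC-HIT | VC [6]
  [9] addr=0x30 blk=6 s=0: VC-HIT | VC [2]
  [10] addr=0x16 blk=2 s=0: VC-HIT | VC [6]
  [11] addr=0x32 blk=6 s=0: VC-HIT | VC [2]
  [12] addr=0x30 blk=6 s=0: L1-HIT | VC [2]
  [13] addr=0x13 blk=2 s=0: VC-HIT | VC [6]

SEQ = [MISS, L1-HIT, L1-HIT, L1-HIT, L1-HIT, L1-HIT, MISS, L1-HIT, VC-HIT, VC-HIT, VC-HIT, VC-HIT, L1-HIT, VC-HIT]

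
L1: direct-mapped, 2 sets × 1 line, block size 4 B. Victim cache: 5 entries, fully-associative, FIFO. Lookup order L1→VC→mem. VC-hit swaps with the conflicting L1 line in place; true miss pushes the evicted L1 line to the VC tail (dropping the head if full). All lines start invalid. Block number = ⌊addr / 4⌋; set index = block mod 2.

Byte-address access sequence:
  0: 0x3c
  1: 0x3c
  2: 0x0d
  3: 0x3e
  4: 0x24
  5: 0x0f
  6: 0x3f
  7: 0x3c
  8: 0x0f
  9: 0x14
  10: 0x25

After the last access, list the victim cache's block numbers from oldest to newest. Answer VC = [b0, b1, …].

VC = [5, 15, 3]

  [0] addr=0x3c blk=15 s=1: MISS | VC []
  [1] addr=0x3c blk=15 s=1: L1-HIT | VC []
  [2] addr=0xd blk=3 s=1: MISS | VC [15]
  [3] addr=0x3e blk=15 s=1: VC-HIT | VC [3]
  [4] addr=0x24 blk=9 s=1: MISS | VC [3, 15]
  [5] addr=0xf blk=3 s=1: VC-HIT | VC [9, 15]
  [6] addr=0x3f blk=15 s=1: VC-HIT | VC [9, 3]
  [7] addr=0x3c blk=15 s=1: L1-HIT | VC [9, 3]
  [8] addr=0xf blk=3 s=1: VC-HIT | VC [9, 15]
  [9] addr=0x14 blk=5 s=1: MISS | VC [9, 15, 3]
  [10] addr=0x25 blk=9 s=1: VC-HIT | VC [5, 15, 3]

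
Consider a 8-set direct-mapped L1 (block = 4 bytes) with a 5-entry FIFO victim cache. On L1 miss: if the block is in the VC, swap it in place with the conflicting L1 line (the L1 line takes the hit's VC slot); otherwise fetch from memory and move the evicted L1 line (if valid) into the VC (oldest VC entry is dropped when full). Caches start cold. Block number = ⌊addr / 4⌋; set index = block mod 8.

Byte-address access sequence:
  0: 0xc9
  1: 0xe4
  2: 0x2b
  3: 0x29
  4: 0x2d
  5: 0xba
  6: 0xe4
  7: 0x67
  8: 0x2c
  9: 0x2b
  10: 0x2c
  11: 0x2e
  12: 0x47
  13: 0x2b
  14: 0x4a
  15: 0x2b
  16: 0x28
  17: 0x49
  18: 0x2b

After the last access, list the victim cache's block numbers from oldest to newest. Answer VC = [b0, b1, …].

VC = [50, 57, 25, 18]

0: 0xc9 (blk 50, set 2) → MISS  vc=[]
1: 0xe4 (blk 57, set 1) → MISS  vc=[]
2: 0x2b (blk 10, set 2) → MISS  vc=[50]
3: 0x29 (blk 10, set 2) → L1-HIT  vc=[50]
4: 0x2d (blk 11, set 3) → MISS  vc=[50]
5: 0xba (blk 46, set 6) → MISS  vc=[50]
6: 0xe4 (blk 57, set 1) → L1-HIT  vc=[50]
7: 0x67 (blk 25, set 1) → MISS  vc=[50, 57]
8: 0x2c (blk 11, set 3) → L1-HIT  vc=[50, 57]
9: 0x2b (blk 10, set 2) → L1-HIT  vc=[50, 57]
10: 0x2c (blk 11, set 3) → L1-HIT  vc=[50, 57]
11: 0x2e (blk 11, set 3) → L1-HIT  vc=[50, 57]
12: 0x47 (blk 17, set 1) → MISS  vc=[50, 57, 25]
13: 0x2b (blk 10, set 2) → L1-HIT  vc=[50, 57, 25]
14: 0x4a (blk 18, set 2) → MISS  vc=[50, 57, 25, 10]
15: 0x2b (blk 10, set 2) → VC-HIT  vc=[50, 57, 25, 18]
16: 0x28 (blk 10, set 2) → L1-HIT  vc=[50, 57, 25, 18]
17: 0x49 (blk 18, set 2) → VC-HIT  vc=[50, 57, 25, 10]
18: 0x2b (blk 10, set 2) → VC-HIT  vc=[50, 57, 25, 18]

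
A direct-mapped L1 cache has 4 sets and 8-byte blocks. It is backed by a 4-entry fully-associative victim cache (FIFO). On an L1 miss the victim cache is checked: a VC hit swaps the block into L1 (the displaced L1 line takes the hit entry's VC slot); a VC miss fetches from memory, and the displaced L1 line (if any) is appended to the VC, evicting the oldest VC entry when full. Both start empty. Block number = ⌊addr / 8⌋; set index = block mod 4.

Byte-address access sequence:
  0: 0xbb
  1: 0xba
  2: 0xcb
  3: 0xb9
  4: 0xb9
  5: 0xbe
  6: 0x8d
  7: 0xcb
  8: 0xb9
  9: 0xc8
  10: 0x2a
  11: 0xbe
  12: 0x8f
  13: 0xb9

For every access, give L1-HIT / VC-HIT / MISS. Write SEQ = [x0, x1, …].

#0 0xbb→b23/s3 MISS; vc=[]
#1 0xba→b23/s3 L1-HIT; vc=[]
#2 0xcb→b25/s1 MISS; vc=[]
#3 0xb9→b23/s3 L1-HIT; vc=[]
#4 0xb9→b23/s3 L1-HIT; vc=[]
#5 0xbe→b23/s3 L1-HIT; vc=[]
#6 0x8d→b17/s1 MISS; vc=[25]
#7 0xcb→b25/s1 VC-HIT; vc=[17]
#8 0xb9→b23/s3 L1-HIT; vc=[17]
#9 0xc8→b25/s1 L1-HIT; vc=[17]
#10 0x2a→b5/s1 MISS; vc=[17,25]
#11 0xbe→b23/s3 L1-HIT; vc=[17,25]
#12 0x8f→b17/s1 VC-HIT; vc=[5,25]
#13 0xb9→b23/s3 L1-HIT; vc=[5,25]

SEQ = [MISS, L1-HIT, MISS, L1-HIT, L1-HIT, L1-HIT, MISS, VC-HIT, L1-HIT, L1-HIT, MISS, L1-HIT, VC-HIT, L1-HIT]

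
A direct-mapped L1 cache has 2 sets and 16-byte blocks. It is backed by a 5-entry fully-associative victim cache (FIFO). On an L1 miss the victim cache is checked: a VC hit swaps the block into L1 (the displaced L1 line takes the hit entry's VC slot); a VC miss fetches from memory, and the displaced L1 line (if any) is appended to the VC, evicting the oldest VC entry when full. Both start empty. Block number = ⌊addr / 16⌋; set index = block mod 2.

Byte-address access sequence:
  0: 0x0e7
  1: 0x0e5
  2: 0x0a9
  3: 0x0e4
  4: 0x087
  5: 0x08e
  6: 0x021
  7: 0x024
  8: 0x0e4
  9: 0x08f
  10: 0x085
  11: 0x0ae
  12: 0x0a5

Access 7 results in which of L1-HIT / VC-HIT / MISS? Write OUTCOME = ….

0: 0xe7 (blk 14, set 0) → MISS  vc=[]
1: 0xe5 (blk 14, set 0) → L1-HIT  vc=[]
2: 0xa9 (blk 10, set 0) → MISS  vc=[14]
3: 0xe4 (blk 14, set 0) → VC-HIT  vc=[10]
4: 0x87 (blk 8, set 0) → MISS  vc=[10, 14]
5: 0x8e (blk 8, set 0) → L1-HIT  vc=[10, 14]
6: 0x21 (blk 2, set 0) → MISS  vc=[10, 14, 8]
7: 0x24 (blk 2, set 0) → L1-HIT  vc=[10, 14, 8]
8: 0xe4 (blk 14, set 0) → VC-HIT  vc=[10, 2, 8]
9: 0x8f (blk 8, set 0) → VC-HIT  vc=[10, 2, 14]
10: 0x85 (blk 8, set 0) → L1-HIT  vc=[10, 2, 14]
11: 0xae (blk 10, set 0) → VC-HIT  vc=[8, 2, 14]
12: 0xa5 (blk 10, set 0) → L1-HIT  vc=[8, 2, 14]

OUTCOME = L1-HIT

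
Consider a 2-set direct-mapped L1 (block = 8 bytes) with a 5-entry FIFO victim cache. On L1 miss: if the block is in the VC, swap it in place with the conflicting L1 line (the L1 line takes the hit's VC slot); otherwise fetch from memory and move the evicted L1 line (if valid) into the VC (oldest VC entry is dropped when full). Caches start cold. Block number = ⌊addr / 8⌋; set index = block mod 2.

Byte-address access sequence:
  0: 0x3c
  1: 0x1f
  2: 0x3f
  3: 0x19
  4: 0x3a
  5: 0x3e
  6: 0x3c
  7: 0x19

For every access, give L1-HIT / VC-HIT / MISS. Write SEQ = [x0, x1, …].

  [0] addr=0x3c blk=7 s=1: MISS | VC []
  [1] addr=0x1f blk=3 s=1: MISS | VC [7]
  [2] addr=0x3f blk=7 s=1: VC-HIT | VC [3]
  [3] addr=0x19 blk=3 s=1: VC-HIT | VC [7]
  [4] addr=0x3a blk=7 s=1: VC-HIT | VC [3]
  [5] addr=0x3e blk=7 s=1: L1-HIT | VC [3]
  [6] addr=0x3c blk=7 s=1: L1-HIT | VC [3]
  [7] addr=0x19 blk=3 s=1: VC-HIT | VC [7]

SEQ = [MISS, MISS, VC-HIT, VC-HIT, VC-HIT, L1-HIT, L1-HIT, VC-HIT]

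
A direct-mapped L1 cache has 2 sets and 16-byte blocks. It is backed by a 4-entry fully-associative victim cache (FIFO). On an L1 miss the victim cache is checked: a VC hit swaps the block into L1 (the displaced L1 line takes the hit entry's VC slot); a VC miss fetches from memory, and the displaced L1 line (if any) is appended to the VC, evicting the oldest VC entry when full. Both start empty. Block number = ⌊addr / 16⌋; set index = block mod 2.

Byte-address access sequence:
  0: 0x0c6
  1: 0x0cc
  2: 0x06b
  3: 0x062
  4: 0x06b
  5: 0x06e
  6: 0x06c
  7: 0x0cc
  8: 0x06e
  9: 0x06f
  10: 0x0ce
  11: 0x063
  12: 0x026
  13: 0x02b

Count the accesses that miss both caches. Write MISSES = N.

MISSES = 3

0: 0xc6 (blk 12, set 0) → MISS  vc=[]
1: 0xcc (blk 12, set 0) → L1-HIT  vc=[]
2: 0x6b (blk 6, set 0) → MISS  vc=[12]
3: 0x62 (blk 6, set 0) → L1-HIT  vc=[12]
4: 0x6b (blk 6, set 0) → L1-HIT  vc=[12]
5: 0x6e (blk 6, set 0) → L1-HIT  vc=[12]
6: 0x6c (blk 6, set 0) → L1-HIT  vc=[12]
7: 0xcc (blk 12, set 0) → VC-HIT  vc=[6]
8: 0x6e (blk 6, set 0) → VC-HIT  vc=[12]
9: 0x6f (blk 6, set 0) → L1-HIT  vc=[12]
10: 0xce (blk 12, set 0) → VC-HIT  vc=[6]
11: 0x63 (blk 6, set 0) → VC-HIT  vc=[12]
12: 0x26 (blk 2, set 0) → MISS  vc=[12, 6]
13: 0x2b (blk 2, set 0) → L1-HIT  vc=[12, 6]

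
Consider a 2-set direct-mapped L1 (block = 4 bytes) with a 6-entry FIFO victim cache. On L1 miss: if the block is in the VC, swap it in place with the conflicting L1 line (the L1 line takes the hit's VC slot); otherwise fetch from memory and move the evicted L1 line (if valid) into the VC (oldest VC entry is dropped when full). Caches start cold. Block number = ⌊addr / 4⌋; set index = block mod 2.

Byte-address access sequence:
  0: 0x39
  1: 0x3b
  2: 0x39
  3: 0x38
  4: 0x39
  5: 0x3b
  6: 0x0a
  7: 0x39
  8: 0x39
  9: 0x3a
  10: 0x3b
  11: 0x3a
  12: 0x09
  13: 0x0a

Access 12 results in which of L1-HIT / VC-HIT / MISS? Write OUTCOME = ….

#0 0x39→b14/s0 MISS; vc=[]
#1 0x3b→b14/s0 L1-HIT; vc=[]
#2 0x39→b14/s0 L1-HIT; vc=[]
#3 0x38→b14/s0 L1-HIT; vc=[]
#4 0x39→b14/s0 L1-HIT; vc=[]
#5 0x3b→b14/s0 L1-HIT; vc=[]
#6 0xa→b2/s0 MISS; vc=[14]
#7 0x39→b14/s0 VC-HIT; vc=[2]
#8 0x39→b14/s0 L1-HIT; vc=[2]
#9 0x3a→b14/s0 L1-HIT; vc=[2]
#10 0x3b→b14/s0 L1-HIT; vc=[2]
#11 0x3a→b14/s0 L1-HIT; vc=[2]
#12 0x9→b2/s0 VC-HIT; vc=[14]
#13 0xa→b2/s0 L1-HIT; vc=[14]

OUTCOME = VC-HIT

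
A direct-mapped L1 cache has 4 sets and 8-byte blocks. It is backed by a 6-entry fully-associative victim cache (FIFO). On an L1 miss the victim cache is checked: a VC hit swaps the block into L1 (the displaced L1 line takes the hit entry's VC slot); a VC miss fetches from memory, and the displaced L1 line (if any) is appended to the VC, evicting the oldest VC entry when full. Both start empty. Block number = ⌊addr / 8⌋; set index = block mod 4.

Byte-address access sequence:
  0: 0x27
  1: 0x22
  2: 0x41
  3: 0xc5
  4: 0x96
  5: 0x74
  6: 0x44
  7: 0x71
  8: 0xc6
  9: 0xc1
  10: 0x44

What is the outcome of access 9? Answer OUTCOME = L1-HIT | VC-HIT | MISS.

OUTCOME = L1-HIT

0: 0x27 (blk 4, set 0) → MISS  vc=[]
1: 0x22 (blk 4, set 0) → L1-HIT  vc=[]
2: 0x41 (blk 8, set 0) → MISS  vc=[4]
3: 0xc5 (blk 24, set 0) → MISS  vc=[4, 8]
4: 0x96 (blk 18, set 2) → MISS  vc=[4, 8]
5: 0x74 (blk 14, set 2) → MISS  vc=[4, 8, 18]
6: 0x44 (blk 8, set 0) → VC-HIT  vc=[4, 24, 18]
7: 0x71 (blk 14, set 2) → L1-HIT  vc=[4, 24, 18]
8: 0xc6 (blk 24, set 0) → VC-HIT  vc=[4, 8, 18]
9: 0xc1 (blk 24, set 0) → L1-HIT  vc=[4, 8, 18]
10: 0x44 (blk 8, set 0) → VC-HIT  vc=[4, 24, 18]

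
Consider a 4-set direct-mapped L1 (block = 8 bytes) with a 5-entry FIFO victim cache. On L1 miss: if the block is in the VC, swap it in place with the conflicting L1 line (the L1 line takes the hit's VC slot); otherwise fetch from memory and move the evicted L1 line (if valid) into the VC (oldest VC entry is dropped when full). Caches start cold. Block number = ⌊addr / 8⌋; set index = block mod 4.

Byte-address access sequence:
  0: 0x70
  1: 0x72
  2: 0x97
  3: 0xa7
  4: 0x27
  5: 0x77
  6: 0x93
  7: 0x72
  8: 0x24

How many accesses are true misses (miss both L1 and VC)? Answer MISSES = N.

MISSES = 4

#0 0x70→b14/s2 MISS; vc=[]
#1 0x72→b14/s2 L1-HIT; vc=[]
#2 0x97→b18/s2 MISS; vc=[14]
#3 0xa7→b20/s0 MISS; vc=[14]
#4 0x27→b4/s0 MISS; vc=[14,20]
#5 0x77→b14/s2 VC-HIT; vc=[18,20]
#6 0x93→b18/s2 VC-HIT; vc=[14,20]
#7 0x72→b14/s2 VC-HIT; vc=[18,20]
#8 0x24→b4/s0 L1-HIT; vc=[18,20]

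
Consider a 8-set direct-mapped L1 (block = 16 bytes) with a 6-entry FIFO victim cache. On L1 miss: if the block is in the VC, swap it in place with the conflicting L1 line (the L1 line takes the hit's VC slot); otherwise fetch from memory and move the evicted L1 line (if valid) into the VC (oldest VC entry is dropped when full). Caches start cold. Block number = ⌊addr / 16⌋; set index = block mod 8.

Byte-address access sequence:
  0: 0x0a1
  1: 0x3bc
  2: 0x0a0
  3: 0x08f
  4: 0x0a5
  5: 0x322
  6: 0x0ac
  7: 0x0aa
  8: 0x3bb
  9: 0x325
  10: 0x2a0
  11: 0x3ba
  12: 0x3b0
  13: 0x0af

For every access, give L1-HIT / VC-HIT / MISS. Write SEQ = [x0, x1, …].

SEQ = [MISS, MISS, L1-HIT, MISS, L1-HIT, MISS, VC-HIT, L1-HIT, L1-HIT, VC-HIT, MISS, L1-HIT, L1-HIT, VC-HIT]

  [0] addr=0xa1 blk=10 s=2: MISS | VC []
  [1] addr=0x3bc blk=59 s=3: MISS | VC []
  [2] addr=0xa0 blk=10 s=2: L1-HIT | VC []
  [3] addr=0x8f blk=8 s=0: MISS | VC []
  [4] addr=0xa5 blk=10 s=2: L1-HIT | VC []
  [5] addr=0x322 blk=50 s=2: MISS | VC [10]
  [6] addr=0xac blk=10 s=2: VC-HIT | VC [50]
  [7] addr=0xaa blk=10 s=2: L1-HIT | VC [50]
  [8] addr=0x3bb blk=59 s=3: L1-HIT | VC [50]
  [9] addr=0x325 blk=50 s=2: VC-HIT | VC [10]
  [10] addr=0x2a0 blk=42 s=2: MISS | VC [10, 50]
  [11] addr=0x3ba blk=59 s=3: L1-HIT | VC [10, 50]
  [12] addr=0x3b0 blk=59 s=3: L1-HIT | VC [10, 50]
  [13] addr=0xaf blk=10 s=2: VC-HIT | VC [42, 50]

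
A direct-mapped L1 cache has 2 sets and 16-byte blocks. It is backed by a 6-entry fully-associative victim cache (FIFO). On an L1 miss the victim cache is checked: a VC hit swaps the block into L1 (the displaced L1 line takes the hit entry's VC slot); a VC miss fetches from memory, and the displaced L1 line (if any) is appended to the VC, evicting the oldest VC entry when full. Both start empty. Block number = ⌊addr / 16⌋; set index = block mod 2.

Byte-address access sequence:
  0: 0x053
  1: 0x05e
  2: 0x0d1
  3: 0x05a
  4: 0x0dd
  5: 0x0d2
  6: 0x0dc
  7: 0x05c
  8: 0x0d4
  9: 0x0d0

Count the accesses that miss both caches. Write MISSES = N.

  [0] addr=0x53 blk=5 s=1: MISS | VC []
  [1] addr=0x5e blk=5 s=1: L1-HIT | VC []
  [2] addr=0xd1 blk=13 s=1: MISS | VC [5]
  [3] addr=0x5a blk=5 s=1: VC-HIT | VC [13]
  [4] addr=0xdd blk=13 s=1: VC-HIT | VC [5]
  [5] addr=0xd2 blk=13 s=1: L1-HIT | VC [5]
  [6] addr=0xdc blk=13 s=1: L1-HIT | VC [5]
  [7] addr=0x5c blk=5 s=1: VC-HIT | VC [13]
  [8] addr=0xd4 blk=13 s=1: VC-HIT | VC [5]
  [9] addr=0xd0 blk=13 s=1: L1-HIT | VC [5]

MISSES = 2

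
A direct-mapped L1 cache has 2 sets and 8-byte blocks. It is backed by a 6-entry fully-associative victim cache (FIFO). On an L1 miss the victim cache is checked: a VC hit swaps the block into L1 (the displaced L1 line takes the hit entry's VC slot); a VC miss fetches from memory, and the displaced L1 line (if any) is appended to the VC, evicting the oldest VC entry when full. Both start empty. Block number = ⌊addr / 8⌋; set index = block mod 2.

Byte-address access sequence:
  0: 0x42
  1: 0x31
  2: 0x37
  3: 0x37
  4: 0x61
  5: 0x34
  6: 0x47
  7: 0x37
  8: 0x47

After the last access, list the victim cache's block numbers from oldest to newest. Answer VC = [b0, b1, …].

0: 0x42 (blk 8, set 0) → MISS  vc=[]
1: 0x31 (blk 6, set 0) → MISS  vc=[8]
2: 0x37 (blk 6, set 0) → L1-HIT  vc=[8]
3: 0x37 (blk 6, set 0) → L1-HIT  vc=[8]
4: 0x61 (blk 12, set 0) → MISS  vc=[8, 6]
5: 0x34 (blk 6, set 0) → VC-HIT  vc=[8, 12]
6: 0x47 (blk 8, set 0) → VC-HIT  vc=[6, 12]
7: 0x37 (blk 6, set 0) → VC-HIT  vc=[8, 12]
8: 0x47 (blk 8, set 0) → VC-HIT  vc=[6, 12]

VC = [6, 12]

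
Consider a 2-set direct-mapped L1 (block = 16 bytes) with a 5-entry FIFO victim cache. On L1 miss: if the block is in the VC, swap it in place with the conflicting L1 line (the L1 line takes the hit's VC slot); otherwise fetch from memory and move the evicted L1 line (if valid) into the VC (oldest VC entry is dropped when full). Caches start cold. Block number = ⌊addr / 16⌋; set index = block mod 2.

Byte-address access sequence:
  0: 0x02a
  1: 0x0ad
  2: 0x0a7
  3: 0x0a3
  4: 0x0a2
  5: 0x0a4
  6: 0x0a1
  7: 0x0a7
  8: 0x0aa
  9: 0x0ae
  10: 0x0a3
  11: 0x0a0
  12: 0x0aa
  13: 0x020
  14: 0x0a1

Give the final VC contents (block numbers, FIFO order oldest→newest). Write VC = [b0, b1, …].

#0 0x2a→b2/s0 MISS; vc=[]
#1 0xad→b10/s0 MISS; vc=[2]
#2 0xa7→b10/s0 L1-HIT; vc=[2]
#3 0xa3→b10/s0 L1-HIT; vc=[2]
#4 0xa2→b10/s0 L1-HIT; vc=[2]
#5 0xa4→b10/s0 L1-HIT; vc=[2]
#6 0xa1→b10/s0 L1-HIT; vc=[2]
#7 0xa7→b10/s0 L1-HIT; vc=[2]
#8 0xaa→b10/s0 L1-HIT; vc=[2]
#9 0xae→b10/s0 L1-HIT; vc=[2]
#10 0xa3→b10/s0 L1-HIT; vc=[2]
#11 0xa0→b10/s0 L1-HIT; vc=[2]
#12 0xaa→b10/s0 L1-HIT; vc=[2]
#13 0x20→b2/s0 VC-HIT; vc=[10]
#14 0xa1→b10/s0 VC-HIT; vc=[2]

VC = [2]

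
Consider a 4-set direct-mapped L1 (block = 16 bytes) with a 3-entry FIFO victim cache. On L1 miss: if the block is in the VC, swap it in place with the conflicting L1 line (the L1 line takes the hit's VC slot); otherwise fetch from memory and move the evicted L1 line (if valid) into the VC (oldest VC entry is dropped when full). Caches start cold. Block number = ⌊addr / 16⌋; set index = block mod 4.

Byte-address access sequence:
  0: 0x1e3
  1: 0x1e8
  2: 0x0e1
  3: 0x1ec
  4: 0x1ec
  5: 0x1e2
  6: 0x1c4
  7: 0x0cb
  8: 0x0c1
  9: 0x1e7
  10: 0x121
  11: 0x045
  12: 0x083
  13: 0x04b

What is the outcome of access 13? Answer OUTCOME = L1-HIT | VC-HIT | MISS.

0: 0x1e3 (blk 30, set 2) → MISS  vc=[]
1: 0x1e8 (blk 30, set 2) → L1-HIT  vc=[]
2: 0xe1 (blk 14, set 2) → MISS  vc=[30]
3: 0x1ec (blk 30, set 2) → VC-HIT  vc=[14]
4: 0x1ec (blk 30, set 2) → L1-HIT  vc=[14]
5: 0x1e2 (blk 30, set 2) → L1-HIT  vc=[14]
6: 0x1c4 (blk 28, set 0) → MISS  vc=[14]
7: 0xcb (blk 12, set 0) → MISS  vc=[14, 28]
8: 0xc1 (blk 12, set 0) → L1-HIT  vc=[14, 28]
9: 0x1e7 (blk 30, set 2) → L1-HIT  vc=[14, 28]
10: 0x121 (blk 18, set 2) → MISS  vc=[14, 28, 30]
11: 0x45 (blk 4, set 0) → MISS  vc=[28, 30, 12]
12: 0x83 (blk 8, set 0) → MISS  vc=[30, 12, 4]
13: 0x4b (blk 4, set 0) → VC-HIT  vc=[30, 12, 8]

OUTCOME = VC-HIT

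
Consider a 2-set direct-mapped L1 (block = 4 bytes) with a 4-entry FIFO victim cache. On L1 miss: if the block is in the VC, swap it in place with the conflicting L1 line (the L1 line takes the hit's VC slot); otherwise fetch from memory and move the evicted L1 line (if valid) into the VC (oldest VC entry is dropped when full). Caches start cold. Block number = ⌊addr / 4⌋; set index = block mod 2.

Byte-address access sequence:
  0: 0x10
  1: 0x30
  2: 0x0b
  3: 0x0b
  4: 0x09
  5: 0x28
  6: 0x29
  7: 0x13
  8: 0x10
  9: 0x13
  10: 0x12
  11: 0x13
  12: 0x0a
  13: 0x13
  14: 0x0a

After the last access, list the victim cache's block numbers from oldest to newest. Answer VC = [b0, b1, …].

VC = [10, 12, 4]

0: 0x10 (blk 4, set 0) → MISS  vc=[]
1: 0x30 (blk 12, set 0) → MISS  vc=[4]
2: 0xb (blk 2, set 0) → MISS  vc=[4, 12]
3: 0xb (blk 2, set 0) → L1-HIT  vc=[4, 12]
4: 0x9 (blk 2, set 0) → L1-HIT  vc=[4, 12]
5: 0x28 (blk 10, set 0) → MISS  vc=[4, 12, 2]
6: 0x29 (blk 10, set 0) → L1-HIT  vc=[4, 12, 2]
7: 0x13 (blk 4, set 0) → VC-HIT  vc=[10, 12, 2]
8: 0x10 (blk 4, set 0) → L1-HIT  vc=[10, 12, 2]
9: 0x13 (blk 4, set 0) → L1-HIT  vc=[10, 12, 2]
10: 0x12 (blk 4, set 0) → L1-HIT  vc=[10, 12, 2]
11: 0x13 (blk 4, set 0) → L1-HIT  vc=[10, 12, 2]
12: 0xa (blk 2, set 0) → VC-HIT  vc=[10, 12, 4]
13: 0x13 (blk 4, set 0) → VC-HIT  vc=[10, 12, 2]
14: 0xa (blk 2, set 0) → VC-HIT  vc=[10, 12, 4]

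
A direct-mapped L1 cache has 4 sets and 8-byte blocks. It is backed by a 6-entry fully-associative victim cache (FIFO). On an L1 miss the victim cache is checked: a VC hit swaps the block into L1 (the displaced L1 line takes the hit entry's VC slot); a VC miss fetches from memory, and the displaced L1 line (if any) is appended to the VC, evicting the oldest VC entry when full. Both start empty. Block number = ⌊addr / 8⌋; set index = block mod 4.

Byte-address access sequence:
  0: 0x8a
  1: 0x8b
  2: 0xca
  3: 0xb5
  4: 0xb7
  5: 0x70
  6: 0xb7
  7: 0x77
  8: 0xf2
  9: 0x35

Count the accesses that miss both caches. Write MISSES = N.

#0 0x8a→b17/s1 MISS; vc=[]
#1 0x8b→b17/s1 L1-HIT; vc=[]
#2 0xca→b25/s1 MISS; vc=[17]
#3 0xb5→b22/s2 MISS; vc=[17]
#4 0xb7→b22/s2 L1-HIT; vc=[17]
#5 0x70→b14/s2 MISS; vc=[17,22]
#6 0xb7→b22/s2 VC-HIT; vc=[17,14]
#7 0x77→b14/s2 VC-HIT; vc=[17,22]
#8 0xf2→b30/s2 MISS; vc=[17,22,14]
#9 0x35→b6/s2 MISS; vc=[17,22,14,30]

MISSES = 6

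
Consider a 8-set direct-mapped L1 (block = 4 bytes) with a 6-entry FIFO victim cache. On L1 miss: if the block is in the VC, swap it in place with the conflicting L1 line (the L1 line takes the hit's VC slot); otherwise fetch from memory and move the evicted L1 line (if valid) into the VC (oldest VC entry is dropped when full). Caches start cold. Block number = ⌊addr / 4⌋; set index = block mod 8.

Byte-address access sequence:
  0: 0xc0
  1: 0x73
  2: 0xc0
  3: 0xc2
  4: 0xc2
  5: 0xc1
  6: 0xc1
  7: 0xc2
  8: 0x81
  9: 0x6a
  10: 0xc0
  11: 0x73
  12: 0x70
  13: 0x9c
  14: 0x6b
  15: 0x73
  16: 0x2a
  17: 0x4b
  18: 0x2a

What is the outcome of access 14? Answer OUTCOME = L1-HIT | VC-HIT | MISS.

0: 0xc0 (blk 48, set 0) → MISS  vc=[]
1: 0x73 (blk 28, set 4) → MISS  vc=[]
2: 0xc0 (blk 48, set 0) → L1-HIT  vc=[]
3: 0xc2 (blk 48, set 0) → L1-HIT  vc=[]
4: 0xc2 (blk 48, set 0) → L1-HIT  vc=[]
5: 0xc1 (blk 48, set 0) → L1-HIT  vc=[]
6: 0xc1 (blk 48, set 0) → L1-HIT  vc=[]
7: 0xc2 (blk 48, set 0) → L1-HIT  vc=[]
8: 0x81 (blk 32, set 0) → MISS  vc=[48]
9: 0x6a (blk 26, set 2) → MISS  vc=[48]
10: 0xc0 (blk 48, set 0) → VC-HIT  vc=[32]
11: 0x73 (blk 28, set 4) → L1-HIT  vc=[32]
12: 0x70 (blk 28, set 4) → L1-HIT  vc=[32]
13: 0x9c (blk 39, set 7) → MISS  vc=[32]
14: 0x6b (blk 26, set 2) → L1-HIT  vc=[32]
15: 0x73 (blk 28, set 4) → L1-HIT  vc=[32]
16: 0x2a (blk 10, set 2) → MISS  vc=[32, 26]
17: 0x4b (blk 18, set 2) → MISS  vc=[32, 26, 10]
18: 0x2a (blk 10, set 2) → VC-HIT  vc=[32, 26, 18]

OUTCOME = L1-HIT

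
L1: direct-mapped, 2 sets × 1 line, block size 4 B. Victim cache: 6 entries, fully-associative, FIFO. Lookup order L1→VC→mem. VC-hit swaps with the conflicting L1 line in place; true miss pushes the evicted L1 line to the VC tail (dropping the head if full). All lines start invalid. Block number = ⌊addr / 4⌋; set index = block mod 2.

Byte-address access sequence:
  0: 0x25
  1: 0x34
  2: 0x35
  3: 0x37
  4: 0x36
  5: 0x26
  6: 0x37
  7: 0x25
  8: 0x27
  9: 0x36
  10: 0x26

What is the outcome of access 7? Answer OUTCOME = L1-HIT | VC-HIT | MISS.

#0 0x25→b9/s1 MISS; vc=[]
#1 0x34→b13/s1 MISS; vc=[9]
#2 0x35→b13/s1 L1-HIT; vc=[9]
#3 0x37→b13/s1 L1-HIT; vc=[9]
#4 0x36→b13/s1 L1-HIT; vc=[9]
#5 0x26→b9/s1 VC-HIT; vc=[13]
#6 0x37→b13/s1 VC-HIT; vc=[9]
#7 0x25→b9/s1 VC-HIT; vc=[13]
#8 0x27→b9/s1 L1-HIT; vc=[13]
#9 0x36→b13/s1 VC-HIT; vc=[9]
#10 0x26→b9/s1 VC-HIT; vc=[13]

OUTCOME = VC-HIT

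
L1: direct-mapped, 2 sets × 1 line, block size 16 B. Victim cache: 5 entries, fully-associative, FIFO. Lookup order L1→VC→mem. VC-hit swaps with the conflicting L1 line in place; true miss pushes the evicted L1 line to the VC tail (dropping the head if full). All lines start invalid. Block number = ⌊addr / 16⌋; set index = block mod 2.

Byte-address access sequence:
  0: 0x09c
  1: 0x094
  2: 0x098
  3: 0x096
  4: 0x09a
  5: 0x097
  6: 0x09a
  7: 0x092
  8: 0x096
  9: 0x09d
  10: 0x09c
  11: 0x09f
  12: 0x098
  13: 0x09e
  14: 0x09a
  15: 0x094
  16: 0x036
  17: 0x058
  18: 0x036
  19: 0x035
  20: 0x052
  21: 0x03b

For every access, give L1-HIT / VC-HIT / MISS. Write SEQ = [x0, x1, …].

SEQ = [MISS, L1-HIT, L1-HIT, L1-HIT, L1-HIT, L1-HIT, L1-HIT, L1-HIT, L1-HIT, L1-HIT, L1-HIT, L1-HIT, L1-HIT, L1-HIT, L1-HIT, L1-HIT, MISS, MISS, VC-HIT, L1-HIT, VC-HIT, VC-HIT]

#0 0x9c→b9/s1 MISS; vc=[]
#1 0x94→b9/s1 L1-HIT; vc=[]
#2 0x98→b9/s1 L1-HIT; vc=[]
#3 0x96→b9/s1 L1-HIT; vc=[]
#4 0x9a→b9/s1 L1-HIT; vc=[]
#5 0x97→b9/s1 L1-HIT; vc=[]
#6 0x9a→b9/s1 L1-HIT; vc=[]
#7 0x92→b9/s1 L1-HIT; vc=[]
#8 0x96→b9/s1 L1-HIT; vc=[]
#9 0x9d→b9/s1 L1-HIT; vc=[]
#10 0x9c→b9/s1 L1-HIT; vc=[]
#11 0x9f→b9/s1 L1-HIT; vc=[]
#12 0x98→b9/s1 L1-HIT; vc=[]
#13 0x9e→b9/s1 L1-HIT; vc=[]
#14 0x9a→b9/s1 L1-HIT; vc=[]
#15 0x94→b9/s1 L1-HIT; vc=[]
#16 0x36→b3/s1 MISS; vc=[9]
#17 0x58→b5/s1 MISS; vc=[9,3]
#18 0x36→b3/s1 VC-HIT; vc=[9,5]
#19 0x35→b3/s1 L1-HIT; vc=[9,5]
#20 0x52→b5/s1 VC-HIT; vc=[9,3]
#21 0x3b→b3/s1 VC-HIT; vc=[9,5]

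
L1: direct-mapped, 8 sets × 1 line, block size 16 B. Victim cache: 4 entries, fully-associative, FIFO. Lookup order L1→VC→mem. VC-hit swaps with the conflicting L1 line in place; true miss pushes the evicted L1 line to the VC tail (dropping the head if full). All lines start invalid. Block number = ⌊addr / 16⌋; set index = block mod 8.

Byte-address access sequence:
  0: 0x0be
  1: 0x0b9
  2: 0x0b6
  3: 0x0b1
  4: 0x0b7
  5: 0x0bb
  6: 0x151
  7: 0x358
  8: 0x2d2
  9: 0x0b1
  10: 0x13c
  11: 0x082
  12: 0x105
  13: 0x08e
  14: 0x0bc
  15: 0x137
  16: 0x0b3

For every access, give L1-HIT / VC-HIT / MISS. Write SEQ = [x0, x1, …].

  [0] addr=0xbe blk=11 s=3: MISS | VC []
  [1] addr=0xb9 blk=11 s=3: L1-HIT | VC []
  [2] addr=0xb6 blk=11 s=3: L1-HIT | VC []
  [3] addr=0xb1 blk=11 s=3: L1-HIT | VC []
  [4] addr=0xb7 blk=11 s=3: L1-HIT | VC []
  [5] addr=0xbb blk=11 s=3: L1-HIT | VC []
  [6] addr=0x151 blk=21 s=5: MISS | VC []
  [7] addr=0x358 blk=53 s=5: MISS | VC [21]
  [8] addr=0x2d2 blk=45 s=5: MISS | VC [21, 53]
  [9] addr=0xb1 blk=11 s=3: L1-HIT | VC [21, 53]
  [10] addr=0x13c blk=19 s=3: MISS | VC [21, 53, 11]
  [11] addr=0x82 blk=8 s=0: MISS | VC [21, 53, 11]
  [12] addr=0x105 blk=16 s=0: MISS | VC [21, 53, 11, 8]
  [13] addr=0x8e blk=8 s=0: VC-HIT | VC [21, 53, 11, 16]
  [14] addr=0xbc blk=11 s=3: VC-HIT | VC [21, 53, 19, 16]
  [15] addr=0x137 blk=19 s=3: VC-HIT | VC [21, 53, 11, 16]
  [16] addr=0xb3 blk=11 s=3: VC-HIT | VC [21, 53, 19, 16]

SEQ = [MISS, L1-HIT, L1-HIT, L1-HIT, L1-HIT, L1-HIT, MISS, MISS, MISS, L1-HIT, MISS, MISS, MISS, VC-HIT, VC-HIT, VC-HIT, VC-HIT]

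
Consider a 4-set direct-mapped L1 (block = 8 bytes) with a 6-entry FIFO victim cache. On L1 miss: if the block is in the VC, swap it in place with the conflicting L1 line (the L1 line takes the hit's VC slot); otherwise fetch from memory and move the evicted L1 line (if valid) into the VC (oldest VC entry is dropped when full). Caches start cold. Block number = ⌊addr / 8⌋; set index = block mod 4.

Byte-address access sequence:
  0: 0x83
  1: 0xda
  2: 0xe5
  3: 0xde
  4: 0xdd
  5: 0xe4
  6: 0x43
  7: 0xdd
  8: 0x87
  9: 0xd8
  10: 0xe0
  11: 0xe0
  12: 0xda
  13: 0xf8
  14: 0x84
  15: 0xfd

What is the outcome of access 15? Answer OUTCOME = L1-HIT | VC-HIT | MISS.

  [0] addr=0x83 blk=16 s=0: MISS | VC []
  [1] addr=0xda blk=27 s=3: MISS | VC []
  [2] addr=0xe5 blk=28 s=0: MISS | VC [16]
  [3] addr=0xde blk=27 s=3: L1-HIT | VC [16]
  [4] addr=0xdd blk=27 s=3: L1-HIT | VC [16]
  [5] addr=0xe4 blk=28 s=0: L1-HIT | VC [16]
  [6] addr=0x43 blk=8 s=0: MISS | VC [16, 28]
  [7] addr=0xdd blk=27 s=3: L1-HIT | VC [16, 28]
  [8] addr=0x87 blk=16 s=0: VC-HIT | VC [8, 28]
  [9] addr=0xd8 blk=27 s=3: L1-HIT | VC [8, 28]
  [10] addr=0xe0 blk=28 s=0: VC-HIT | VC [8, 16]
  [11] addr=0xe0 blk=28 s=0: L1-HIT | VC [8, 16]
  [12] addr=0xda blk=27 s=3: L1-HIT | VC [8, 16]
  [13] addr=0xf8 blk=31 s=3: MISS | VC [8, 16, 27]
  [14] addr=0x84 blk=16 s=0: VC-HIT | VC [8, 28, 27]
  [15] addr=0xfd blk=31 s=3: L1-HIT | VC [8, 28, 27]

OUTCOME = L1-HIT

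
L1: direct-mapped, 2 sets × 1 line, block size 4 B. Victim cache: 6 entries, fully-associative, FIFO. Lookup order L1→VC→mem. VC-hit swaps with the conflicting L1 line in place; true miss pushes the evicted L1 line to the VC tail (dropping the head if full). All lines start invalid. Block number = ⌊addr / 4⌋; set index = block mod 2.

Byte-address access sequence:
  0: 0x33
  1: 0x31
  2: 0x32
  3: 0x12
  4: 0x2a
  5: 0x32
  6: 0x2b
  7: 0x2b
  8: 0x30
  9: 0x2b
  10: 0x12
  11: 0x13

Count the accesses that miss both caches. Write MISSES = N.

MISSES = 3

0: 0x33 (blk 12, set 0) → MISS  vc=[]
1: 0x31 (blk 12, set 0) → L1-HIT  vc=[]
2: 0x32 (blk 12, set 0) → L1-HIT  vc=[]
3: 0x12 (blk 4, set 0) → MISS  vc=[12]
4: 0x2a (blk 10, set 0) → MISS  vc=[12, 4]
5: 0x32 (blk 12, set 0) → VC-HIT  vc=[10, 4]
6: 0x2b (blk 10, set 0) → VC-HIT  vc=[12, 4]
7: 0x2b (blk 10, set 0) → L1-HIT  vc=[12, 4]
8: 0x30 (blk 12, set 0) → VC-HIT  vc=[10, 4]
9: 0x2b (blk 10, set 0) → VC-HIT  vc=[12, 4]
10: 0x12 (blk 4, set 0) → VC-HIT  vc=[12, 10]
11: 0x13 (blk 4, set 0) → L1-HIT  vc=[12, 10]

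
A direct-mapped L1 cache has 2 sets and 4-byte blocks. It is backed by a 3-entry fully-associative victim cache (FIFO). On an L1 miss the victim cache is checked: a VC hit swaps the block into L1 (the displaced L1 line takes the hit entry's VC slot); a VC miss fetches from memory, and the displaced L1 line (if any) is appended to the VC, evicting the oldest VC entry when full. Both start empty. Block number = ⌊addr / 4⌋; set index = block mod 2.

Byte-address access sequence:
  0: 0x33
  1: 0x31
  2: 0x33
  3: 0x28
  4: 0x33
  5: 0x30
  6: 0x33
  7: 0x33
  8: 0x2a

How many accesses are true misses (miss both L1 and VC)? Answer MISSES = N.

MISSES = 2

0: 0x33 (blk 12, set 0) → MISS  vc=[]
1: 0x31 (blk 12, set 0) → L1-HIT  vc=[]
2: 0x33 (blk 12, set 0) → L1-HIT  vc=[]
3: 0x28 (blk 10, set 0) → MISS  vc=[12]
4: 0x33 (blk 12, set 0) → VC-HIT  vc=[10]
5: 0x30 (blk 12, set 0) → L1-HIT  vc=[10]
6: 0x33 (blk 12, set 0) → L1-HIT  vc=[10]
7: 0x33 (blk 12, set 0) → L1-HIT  vc=[10]
8: 0x2a (blk 10, set 0) → VC-HIT  vc=[12]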